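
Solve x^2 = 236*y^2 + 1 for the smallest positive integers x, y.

First expand sqrt(236) as a continued fraction. With x_i = (sqrt(236) + m_i)/d_i and (m_0, d_0) = (0, 1): a_0 = floor(sqrt(236)) = 15, since 15^2 = 225 <= 236 < 256 = 16^2.
Iterate m_{i+1} = d_i*a_i - m_i, d_{i+1} = (236 - m_{i+1}^2)/d_i, a_{i+1} = floor((a_0 + m_{i+1})/d_{i+1}):
  m_1 = 1*15 - 0 = 15, d_1 = (236 - 15^2)/1 = 11/1 = 11, a_1 = floor((15 + 15)/11) = 2.
  m_2 = 11*2 - 15 = 7, d_2 = (236 - 7^2)/11 = 187/11 = 17, a_2 = floor((15 + 7)/17) = 1.
  m_3 = 17*1 - 7 = 10, d_3 = (236 - 10^2)/17 = 136/17 = 8, a_3 = floor((15 + 10)/8) = 3.
  m_4 = 8*3 - 10 = 14, d_4 = (236 - 14^2)/8 = 40/8 = 5, a_4 = floor((15 + 14)/5) = 5.
  m_5 = 5*5 - 14 = 11, d_5 = (236 - 11^2)/5 = 115/5 = 23, a_5 = floor((15 + 11)/23) = 1.
  m_6 = 23*1 - 11 = 12, d_6 = (236 - 12^2)/23 = 92/23 = 4, a_6 = floor((15 + 12)/4) = 6.
  m_7 = 4*6 - 12 = 12, d_7 = (236 - 12^2)/4 = 92/4 = 23, a_7 = floor((15 + 12)/23) = 1.
  m_8 = 23*1 - 12 = 11, d_8 = (236 - 11^2)/23 = 115/23 = 5, a_8 = floor((15 + 11)/5) = 5.
  m_9 = 5*5 - 11 = 14, d_9 = (236 - 14^2)/5 = 40/5 = 8, a_9 = floor((15 + 14)/8) = 3.
  m_10 = 8*3 - 14 = 10, d_10 = (236 - 10^2)/8 = 136/8 = 17, a_10 = floor((15 + 10)/17) = 1.
  m_11 = 17*1 - 10 = 7, d_11 = (236 - 7^2)/17 = 187/17 = 11, a_11 = floor((15 + 7)/11) = 2.
  m_12 = 11*2 - 7 = 15, d_12 = (236 - 15^2)/11 = 11/11 = 1, a_12 = floor((15 + 15)/1) = 30.
  m_13 = 1*30 - 15 = 15, d_13 = (236 - 15^2)/1 = 11/1 = 11: (m_13, d_13) = (m_1, d_1) = (15, 11), so from here the quotients repeat a_1, ..., a_12; the period length is 12.
So sqrt(236) = [15; (2, 1, 3, 5, 1, 6, 1, 5, 3, 1, 2, 30)] with period length k = 12.
k is even, so the fundamental solution of x^2 - 236y^2 = 1 is (p_{k-1}, q_{k-1}) = (p_11, q_11); compute convergents through index 11.
Convergents (p_i = a_i*p_{i-1} + p_{i-2}, q_i = a_i*q_{i-1} + q_{i-2} with p_{-2}=0, p_{-1}=1, q_{-2}=1, q_{-1}=0):
  i=0: a_0=15, p_0 = 15*1 + 0 = 15, q_0 = 15*0 + 1 = 1.
  i=1: a_1=2, p_1 = 2*15 + 1 = 31, q_1 = 2*1 + 0 = 2.
  i=2: a_2=1, p_2 = 1*31 + 15 = 46, q_2 = 1*2 + 1 = 3.
  i=3: a_3=3, p_3 = 3*46 + 31 = 169, q_3 = 3*3 + 2 = 11.
  i=4: a_4=5, p_4 = 5*169 + 46 = 891, q_4 = 5*11 + 3 = 58.
  i=5: a_5=1, p_5 = 1*891 + 169 = 1060, q_5 = 1*58 + 11 = 69.
  i=6: a_6=6, p_6 = 6*1060 + 891 = 7251, q_6 = 6*69 + 58 = 472.
  i=7: a_7=1, p_7 = 1*7251 + 1060 = 8311, q_7 = 1*472 + 69 = 541.
  i=8: a_8=5, p_8 = 5*8311 + 7251 = 48806, q_8 = 5*541 + 472 = 3177.
  i=9: a_9=3, p_9 = 3*48806 + 8311 = 154729, q_9 = 3*3177 + 541 = 10072.
  i=10: a_10=1, p_10 = 1*154729 + 48806 = 203535, q_10 = 1*10072 + 3177 = 13249.
  i=11: a_11=2, p_11 = 2*203535 + 154729 = 561799, q_11 = 2*13249 + 10072 = 36570.
Check: 561799^2 - 236*36570^2 = 315618116401 - 315618116400 = 1, so (x, y) = (561799, 36570) solves the equation, and by the theorem it is the least positive solution.

(x, y) = (561799, 36570)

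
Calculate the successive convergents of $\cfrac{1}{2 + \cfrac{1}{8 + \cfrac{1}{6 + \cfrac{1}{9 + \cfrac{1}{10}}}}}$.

Using the convergent recurrence p_i = a_i*p_{i-1} + p_{i-2}, q_i = a_i*q_{i-1} + q_{i-2} with p_{-2}=0, p_{-1}=1, q_{-2}=1, q_{-1}=0:
  i=0: a_0=0, p_0 = 0*1 + 0 = 0, q_0 = 0*0 + 1 = 1.
  i=1: a_1=2, p_1 = 2*0 + 1 = 1, q_1 = 2*1 + 0 = 2.
  i=2: a_2=8, p_2 = 8*1 + 0 = 8, q_2 = 8*2 + 1 = 17.
  i=3: a_3=6, p_3 = 6*8 + 1 = 49, q_3 = 6*17 + 2 = 104.
  i=4: a_4=9, p_4 = 9*49 + 8 = 449, q_4 = 9*104 + 17 = 953.
  i=5: a_5=10, p_5 = 10*449 + 49 = 4539, q_5 = 10*953 + 104 = 9634.

0/1, 1/2, 8/17, 49/104, 449/953, 4539/9634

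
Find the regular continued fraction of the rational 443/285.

[1; 1, 1, 4, 10, 3]

Run the Euclidean algorithm on 443 and 285; the successive quotients are the partial quotients a_0, a_1, ... (each step inverts the fractional part left over by the previous one):
  443 = 1*285 + 158, so a_0 = 1.
  285 = 1*158 + 127, so a_1 = 1.
  158 = 1*127 + 31, so a_2 = 1.
  127 = 4*31 + 3, so a_3 = 4.
  31 = 10*3 + 1, so a_4 = 10.
  3 = 3*1 + 0, so a_5 = 3.
The remainder reaches 0 after 6 divisions, so the expansion has 6 partial quotients, read off in order.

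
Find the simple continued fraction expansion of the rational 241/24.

Run the Euclidean algorithm on 241 and 24; the successive quotients are the partial quotients a_0, a_1, ... (each step inverts the fractional part left over by the previous one):
  241 = 10*24 + 1, so a_0 = 10.
  24 = 24*1 + 0, so a_1 = 24.
The remainder reaches 0 after 2 divisions, so the expansion has 2 partial quotients, read off in order.

[10; 24]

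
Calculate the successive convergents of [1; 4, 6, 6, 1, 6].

1/1, 5/4, 31/25, 191/154, 222/179, 1523/1228

Using the convergent recurrence p_i = a_i*p_{i-1} + p_{i-2}, q_i = a_i*q_{i-1} + q_{i-2} with p_{-2}=0, p_{-1}=1, q_{-2}=1, q_{-1}=0:
  i=0: a_0=1, p_0 = 1*1 + 0 = 1, q_0 = 1*0 + 1 = 1.
  i=1: a_1=4, p_1 = 4*1 + 1 = 5, q_1 = 4*1 + 0 = 4.
  i=2: a_2=6, p_2 = 6*5 + 1 = 31, q_2 = 6*4 + 1 = 25.
  i=3: a_3=6, p_3 = 6*31 + 5 = 191, q_3 = 6*25 + 4 = 154.
  i=4: a_4=1, p_4 = 1*191 + 31 = 222, q_4 = 1*154 + 25 = 179.
  i=5: a_5=6, p_5 = 6*222 + 191 = 1523, q_5 = 6*179 + 154 = 1228.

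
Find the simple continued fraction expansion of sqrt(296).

Write x_i = (sqrt(296) + m_i)/d_i with (m_0, d_0) = (0, 1). a_0 = floor(sqrt(296)) = 17, since 17^2 = 289 <= 296 < 324 = 18^2.
Iterate m_{i+1} = d_i*a_i - m_i, d_{i+1} = (296 - m_{i+1}^2)/d_i, a_{i+1} = floor((a_0 + m_{i+1})/d_{i+1}):
  m_1 = 1*17 - 0 = 17, d_1 = (296 - 17^2)/1 = 7/1 = 7, a_1 = floor((17 + 17)/7) = 4.
  m_2 = 7*4 - 17 = 11, d_2 = (296 - 11^2)/7 = 175/7 = 25, a_2 = floor((17 + 11)/25) = 1.
  m_3 = 25*1 - 11 = 14, d_3 = (296 - 14^2)/25 = 100/25 = 4, a_3 = floor((17 + 14)/4) = 7.
  m_4 = 4*7 - 14 = 14, d_4 = (296 - 14^2)/4 = 100/4 = 25, a_4 = floor((17 + 14)/25) = 1.
  m_5 = 25*1 - 14 = 11, d_5 = (296 - 11^2)/25 = 175/25 = 7, a_5 = floor((17 + 11)/7) = 4.
  m_6 = 7*4 - 11 = 17, d_6 = (296 - 17^2)/7 = 7/7 = 1, a_6 = floor((17 + 17)/1) = 34.
  m_7 = 1*34 - 17 = 17, d_7 = (296 - 17^2)/1 = 7/1 = 7: (m_7, d_7) = (m_1, d_1) = (17, 7), so from here the quotients repeat a_1, ..., a_6; the period length is 6.
Hence the expansion of sqrt(296) is a_0 = 17 followed by the repeating block 4, 1, 7, 1, 4, 34 (period 6).

[17; (4, 1, 7, 1, 4, 34)]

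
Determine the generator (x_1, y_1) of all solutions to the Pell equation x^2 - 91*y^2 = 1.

First expand sqrt(91) as a continued fraction. With x_i = (sqrt(91) + m_i)/d_i and (m_0, d_0) = (0, 1): a_0 = floor(sqrt(91)) = 9, since 9^2 = 81 <= 91 < 100 = 10^2.
Iterate m_{i+1} = d_i*a_i - m_i, d_{i+1} = (91 - m_{i+1}^2)/d_i, a_{i+1} = floor((a_0 + m_{i+1})/d_{i+1}):
  m_1 = 1*9 - 0 = 9, d_1 = (91 - 9^2)/1 = 10/1 = 10, a_1 = floor((9 + 9)/10) = 1.
  m_2 = 10*1 - 9 = 1, d_2 = (91 - 1^2)/10 = 90/10 = 9, a_2 = floor((9 + 1)/9) = 1.
  m_3 = 9*1 - 1 = 8, d_3 = (91 - 8^2)/9 = 27/9 = 3, a_3 = floor((9 + 8)/3) = 5.
  m_4 = 3*5 - 8 = 7, d_4 = (91 - 7^2)/3 = 42/3 = 14, a_4 = floor((9 + 7)/14) = 1.
  m_5 = 14*1 - 7 = 7, d_5 = (91 - 7^2)/14 = 42/14 = 3, a_5 = floor((9 + 7)/3) = 5.
  m_6 = 3*5 - 7 = 8, d_6 = (91 - 8^2)/3 = 27/3 = 9, a_6 = floor((9 + 8)/9) = 1.
  m_7 = 9*1 - 8 = 1, d_7 = (91 - 1^2)/9 = 90/9 = 10, a_7 = floor((9 + 1)/10) = 1.
  m_8 = 10*1 - 1 = 9, d_8 = (91 - 9^2)/10 = 10/10 = 1, a_8 = floor((9 + 9)/1) = 18.
  m_9 = 1*18 - 9 = 9, d_9 = (91 - 9^2)/1 = 10/1 = 10: (m_9, d_9) = (m_1, d_1) = (9, 10), so from here the quotients repeat a_1, ..., a_8; the period length is 8.
So sqrt(91) = [9; (1, 1, 5, 1, 5, 1, 1, 18)] with period length k = 8.
k is even, so the fundamental solution of x^2 - 91y^2 = 1 is (p_{k-1}, q_{k-1}) = (p_7, q_7); compute convergents through index 7.
Convergents (p_i = a_i*p_{i-1} + p_{i-2}, q_i = a_i*q_{i-1} + q_{i-2} with p_{-2}=0, p_{-1}=1, q_{-2}=1, q_{-1}=0):
  i=0: a_0=9, p_0 = 9*1 + 0 = 9, q_0 = 9*0 + 1 = 1.
  i=1: a_1=1, p_1 = 1*9 + 1 = 10, q_1 = 1*1 + 0 = 1.
  i=2: a_2=1, p_2 = 1*10 + 9 = 19, q_2 = 1*1 + 1 = 2.
  i=3: a_3=5, p_3 = 5*19 + 10 = 105, q_3 = 5*2 + 1 = 11.
  i=4: a_4=1, p_4 = 1*105 + 19 = 124, q_4 = 1*11 + 2 = 13.
  i=5: a_5=5, p_5 = 5*124 + 105 = 725, q_5 = 5*13 + 11 = 76.
  i=6: a_6=1, p_6 = 1*725 + 124 = 849, q_6 = 1*76 + 13 = 89.
  i=7: a_7=1, p_7 = 1*849 + 725 = 1574, q_7 = 1*89 + 76 = 165.
Check: 1574^2 - 91*165^2 = 2477476 - 2477475 = 1, so (x, y) = (1574, 165) solves the equation, and by the theorem it is the least positive solution.

(x, y) = (1574, 165)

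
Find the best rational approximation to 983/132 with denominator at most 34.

Expand x = 983/132 as a continued fraction with the Euclidean algorithm:
  983 = 7*132 + 59, so a_0 = 7.
  132 = 2*59 + 14, so a_1 = 2.
  59 = 4*14 + 3, so a_2 = 4.
  14 = 4*3 + 2, so a_3 = 4.
  3 = 1*2 + 1, so a_4 = 1.
  2 = 2*1 + 0, so a_5 = 2.
so x = [7; 2, 4, 4, 1, 2].
Convergents (p_i = a_i*p_{i-1} + p_{i-2}, q_i = a_i*q_{i-1} + q_{i-2} with p_{-2}=0, p_{-1}=1, q_{-2}=1, q_{-1}=0), until the denominator exceeds 34:
  i=0: a_0=7, p_0 = 7*1 + 0 = 7, q_0 = 7*0 + 1 = 1.
  i=1: a_1=2, p_1 = 2*7 + 1 = 15, q_1 = 2*1 + 0 = 2.
  i=2: a_2=4, p_2 = 4*15 + 7 = 67, q_2 = 4*2 + 1 = 9.
  i=3: a_3=4, p_3 = 4*67 + 15 = 283, q_3 = 4*9 + 2 = 38.
q_3 = 38 > 34, so the last convergent with denominator <= 34 is p_2/q_2 = 67/9.
The closest fraction with denominator <= 34 is either p_2/q_2 or the intermediate fraction (k*p_2 + p_1)/(k*q_2 + q_1) with the largest k >= 1 whose denominator stays <= 34; these approach x as k grows, and every other convergent or intermediate fraction in range is farther away.
Largest k: floor((34 - q_1)/q_2) = floor((34 - 2)/9) = 3.
That gives (3*67 + 15)/(3*9 + 2) = 216/29.
Compare the errors: |x - 67/9| = |983*9 - 67*132|/(132*9) = 3/1188, and |x - 216/29| = |983*29 - 216*132|/(132*29) = 5/3828.
Cross-multiplying, 5*1188 = 5940 < 11484 = 3*3828, so 5/3828 is smaller: the intermediate fraction 216/29 is closer to x than 67/9.

216/29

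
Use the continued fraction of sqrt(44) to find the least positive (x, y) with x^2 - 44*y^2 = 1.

First expand sqrt(44) as a continued fraction. With x_i = (sqrt(44) + m_i)/d_i and (m_0, d_0) = (0, 1): a_0 = floor(sqrt(44)) = 6, since 6^2 = 36 <= 44 < 49 = 7^2.
Iterate m_{i+1} = d_i*a_i - m_i, d_{i+1} = (44 - m_{i+1}^2)/d_i, a_{i+1} = floor((a_0 + m_{i+1})/d_{i+1}):
  m_1 = 1*6 - 0 = 6, d_1 = (44 - 6^2)/1 = 8/1 = 8, a_1 = floor((6 + 6)/8) = 1.
  m_2 = 8*1 - 6 = 2, d_2 = (44 - 2^2)/8 = 40/8 = 5, a_2 = floor((6 + 2)/5) = 1.
  m_3 = 5*1 - 2 = 3, d_3 = (44 - 3^2)/5 = 35/5 = 7, a_3 = floor((6 + 3)/7) = 1.
  m_4 = 7*1 - 3 = 4, d_4 = (44 - 4^2)/7 = 28/7 = 4, a_4 = floor((6 + 4)/4) = 2.
  m_5 = 4*2 - 4 = 4, d_5 = (44 - 4^2)/4 = 28/4 = 7, a_5 = floor((6 + 4)/7) = 1.
  m_6 = 7*1 - 4 = 3, d_6 = (44 - 3^2)/7 = 35/7 = 5, a_6 = floor((6 + 3)/5) = 1.
  m_7 = 5*1 - 3 = 2, d_7 = (44 - 2^2)/5 = 40/5 = 8, a_7 = floor((6 + 2)/8) = 1.
  m_8 = 8*1 - 2 = 6, d_8 = (44 - 6^2)/8 = 8/8 = 1, a_8 = floor((6 + 6)/1) = 12.
  m_9 = 1*12 - 6 = 6, d_9 = (44 - 6^2)/1 = 8/1 = 8: (m_9, d_9) = (m_1, d_1) = (6, 8), so from here the quotients repeat a_1, ..., a_8; the period length is 8.
So sqrt(44) = [6; (1, 1, 1, 2, 1, 1, 1, 12)] with period length k = 8.
k is even, so the fundamental solution of x^2 - 44y^2 = 1 is (p_{k-1}, q_{k-1}) = (p_7, q_7); compute convergents through index 7.
Convergents (p_i = a_i*p_{i-1} + p_{i-2}, q_i = a_i*q_{i-1} + q_{i-2} with p_{-2}=0, p_{-1}=1, q_{-2}=1, q_{-1}=0):
  i=0: a_0=6, p_0 = 6*1 + 0 = 6, q_0 = 6*0 + 1 = 1.
  i=1: a_1=1, p_1 = 1*6 + 1 = 7, q_1 = 1*1 + 0 = 1.
  i=2: a_2=1, p_2 = 1*7 + 6 = 13, q_2 = 1*1 + 1 = 2.
  i=3: a_3=1, p_3 = 1*13 + 7 = 20, q_3 = 1*2 + 1 = 3.
  i=4: a_4=2, p_4 = 2*20 + 13 = 53, q_4 = 2*3 + 2 = 8.
  i=5: a_5=1, p_5 = 1*53 + 20 = 73, q_5 = 1*8 + 3 = 11.
  i=6: a_6=1, p_6 = 1*73 + 53 = 126, q_6 = 1*11 + 8 = 19.
  i=7: a_7=1, p_7 = 1*126 + 73 = 199, q_7 = 1*19 + 11 = 30.
Check: 199^2 - 44*30^2 = 39601 - 39600 = 1, so (x, y) = (199, 30) solves the equation, and by the theorem it is the least positive solution.

(x, y) = (199, 30)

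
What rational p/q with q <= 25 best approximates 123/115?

15/14

Expand x = 123/115 as a continued fraction with the Euclidean algorithm:
  123 = 1*115 + 8, so a_0 = 1.
  115 = 14*8 + 3, so a_1 = 14.
  8 = 2*3 + 2, so a_2 = 2.
  3 = 1*2 + 1, so a_3 = 1.
  2 = 2*1 + 0, so a_4 = 2.
so x = [1; 14, 2, 1, 2].
Convergents (p_i = a_i*p_{i-1} + p_{i-2}, q_i = a_i*q_{i-1} + q_{i-2} with p_{-2}=0, p_{-1}=1, q_{-2}=1, q_{-1}=0), until the denominator exceeds 25:
  i=0: a_0=1, p_0 = 1*1 + 0 = 1, q_0 = 1*0 + 1 = 1.
  i=1: a_1=14, p_1 = 14*1 + 1 = 15, q_1 = 14*1 + 0 = 14.
  i=2: a_2=2, p_2 = 2*15 + 1 = 31, q_2 = 2*14 + 1 = 29.
q_2 = 29 > 25, so the last convergent with denominator <= 25 is p_1/q_1 = 15/14.
The closest fraction with denominator <= 25 is either p_1/q_1 or the intermediate fraction (k*p_1 + p_0)/(k*q_1 + q_0) with the largest k >= 1 whose denominator stays <= 25; these approach x as k grows, and every other convergent or intermediate fraction in range is farther away.
Largest k: floor((25 - q_0)/q_1) = floor((25 - 1)/14) = 1.
That gives (1*15 + 1)/(1*14 + 1) = 16/15.
Compare the errors: |x - 15/14| = |123*14 - 15*115|/(115*14) = 3/1610, and |x - 16/15| = |123*15 - 16*115|/(115*15) = 5/1725.
Cross-multiplying, 3*1725 = 5175 < 8050 = 5*1610, so 3/1610 is smaller: the convergent 15/14 is closer to x than 16/15.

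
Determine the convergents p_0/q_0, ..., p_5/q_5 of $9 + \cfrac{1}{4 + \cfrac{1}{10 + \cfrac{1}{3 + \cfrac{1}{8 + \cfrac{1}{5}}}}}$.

9/1, 37/4, 379/41, 1174/127, 9771/1057, 50029/5412

Using the convergent recurrence p_i = a_i*p_{i-1} + p_{i-2}, q_i = a_i*q_{i-1} + q_{i-2} with p_{-2}=0, p_{-1}=1, q_{-2}=1, q_{-1}=0:
  i=0: a_0=9, p_0 = 9*1 + 0 = 9, q_0 = 9*0 + 1 = 1.
  i=1: a_1=4, p_1 = 4*9 + 1 = 37, q_1 = 4*1 + 0 = 4.
  i=2: a_2=10, p_2 = 10*37 + 9 = 379, q_2 = 10*4 + 1 = 41.
  i=3: a_3=3, p_3 = 3*379 + 37 = 1174, q_3 = 3*41 + 4 = 127.
  i=4: a_4=8, p_4 = 8*1174 + 379 = 9771, q_4 = 8*127 + 41 = 1057.
  i=5: a_5=5, p_5 = 5*9771 + 1174 = 50029, q_5 = 5*1057 + 127 = 5412.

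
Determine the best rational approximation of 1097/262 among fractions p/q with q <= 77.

314/75

Expand x = 1097/262 as a continued fraction with the Euclidean algorithm:
  1097 = 4*262 + 49, so a_0 = 4.
  262 = 5*49 + 17, so a_1 = 5.
  49 = 2*17 + 15, so a_2 = 2.
  17 = 1*15 + 2, so a_3 = 1.
  15 = 7*2 + 1, so a_4 = 7.
  2 = 2*1 + 0, so a_5 = 2.
so x = [4; 5, 2, 1, 7, 2].
Convergents (p_i = a_i*p_{i-1} + p_{i-2}, q_i = a_i*q_{i-1} + q_{i-2} with p_{-2}=0, p_{-1}=1, q_{-2}=1, q_{-1}=0), until the denominator exceeds 77:
  i=0: a_0=4, p_0 = 4*1 + 0 = 4, q_0 = 4*0 + 1 = 1.
  i=1: a_1=5, p_1 = 5*4 + 1 = 21, q_1 = 5*1 + 0 = 5.
  i=2: a_2=2, p_2 = 2*21 + 4 = 46, q_2 = 2*5 + 1 = 11.
  i=3: a_3=1, p_3 = 1*46 + 21 = 67, q_3 = 1*11 + 5 = 16.
  i=4: a_4=7, p_4 = 7*67 + 46 = 515, q_4 = 7*16 + 11 = 123.
q_4 = 123 > 77, so the last convergent with denominator <= 77 is p_3/q_3 = 67/16.
The closest fraction with denominator <= 77 is either p_3/q_3 or the intermediate fraction (k*p_3 + p_2)/(k*q_3 + q_2) with the largest k >= 1 whose denominator stays <= 77; these approach x as k grows, and every other convergent or intermediate fraction in range is farther away.
Largest k: floor((77 - q_2)/q_3) = floor((77 - 11)/16) = 4.
That gives (4*67 + 46)/(4*16 + 11) = 314/75.
Compare the errors: |x - 67/16| = |1097*16 - 67*262|/(262*16) = 2/4192, and |x - 314/75| = |1097*75 - 314*262|/(262*75) = 7/19650.
Cross-multiplying, 7*4192 = 29344 < 39300 = 2*19650, so 7/19650 is smaller: the intermediate fraction 314/75 is closer to x than 67/16.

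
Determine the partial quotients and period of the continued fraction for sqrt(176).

Write x_i = (sqrt(176) + m_i)/d_i with (m_0, d_0) = (0, 1). a_0 = floor(sqrt(176)) = 13, since 13^2 = 169 <= 176 < 196 = 14^2.
Iterate m_{i+1} = d_i*a_i - m_i, d_{i+1} = (176 - m_{i+1}^2)/d_i, a_{i+1} = floor((a_0 + m_{i+1})/d_{i+1}):
  m_1 = 1*13 - 0 = 13, d_1 = (176 - 13^2)/1 = 7/1 = 7, a_1 = floor((13 + 13)/7) = 3.
  m_2 = 7*3 - 13 = 8, d_2 = (176 - 8^2)/7 = 112/7 = 16, a_2 = floor((13 + 8)/16) = 1.
  m_3 = 16*1 - 8 = 8, d_3 = (176 - 8^2)/16 = 112/16 = 7, a_3 = floor((13 + 8)/7) = 3.
  m_4 = 7*3 - 8 = 13, d_4 = (176 - 13^2)/7 = 7/7 = 1, a_4 = floor((13 + 13)/1) = 26.
  m_5 = 1*26 - 13 = 13, d_5 = (176 - 13^2)/1 = 7/1 = 7: (m_5, d_5) = (m_1, d_1) = (13, 7), so from here the quotients repeat a_1, ..., a_4; the period length is 4.
Hence the expansion of sqrt(176) is a_0 = 13 followed by the repeating block 3, 1, 3, 26 (period 4).

[13; (3, 1, 3, 26)]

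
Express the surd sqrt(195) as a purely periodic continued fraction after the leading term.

[13; (1, 26)]

Write x_i = (sqrt(195) + m_i)/d_i with (m_0, d_0) = (0, 1). a_0 = floor(sqrt(195)) = 13, since 13^2 = 169 <= 195 < 196 = 14^2.
Iterate m_{i+1} = d_i*a_i - m_i, d_{i+1} = (195 - m_{i+1}^2)/d_i, a_{i+1} = floor((a_0 + m_{i+1})/d_{i+1}):
  m_1 = 1*13 - 0 = 13, d_1 = (195 - 13^2)/1 = 26/1 = 26, a_1 = floor((13 + 13)/26) = 1.
  m_2 = 26*1 - 13 = 13, d_2 = (195 - 13^2)/26 = 26/26 = 1, a_2 = floor((13 + 13)/1) = 26.
  m_3 = 1*26 - 13 = 13, d_3 = (195 - 13^2)/1 = 26/1 = 26: (m_3, d_3) = (m_1, d_1) = (13, 26), so from here the quotients repeat a_1, a_2; the period length is 2.
Hence the expansion of sqrt(195) is a_0 = 13 followed by the repeating block 1, 26 (period 2).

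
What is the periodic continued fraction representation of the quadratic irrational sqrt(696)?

Write x_i = (sqrt(696) + m_i)/d_i with (m_0, d_0) = (0, 1). a_0 = floor(sqrt(696)) = 26, since 26^2 = 676 <= 696 < 729 = 27^2.
Iterate m_{i+1} = d_i*a_i - m_i, d_{i+1} = (696 - m_{i+1}^2)/d_i, a_{i+1} = floor((a_0 + m_{i+1})/d_{i+1}):
  m_1 = 1*26 - 0 = 26, d_1 = (696 - 26^2)/1 = 20/1 = 20, a_1 = floor((26 + 26)/20) = 2.
  m_2 = 20*2 - 26 = 14, d_2 = (696 - 14^2)/20 = 500/20 = 25, a_2 = floor((26 + 14)/25) = 1.
  m_3 = 25*1 - 14 = 11, d_3 = (696 - 11^2)/25 = 575/25 = 23, a_3 = floor((26 + 11)/23) = 1.
  m_4 = 23*1 - 11 = 12, d_4 = (696 - 12^2)/23 = 552/23 = 24, a_4 = floor((26 + 12)/24) = 1.
  m_5 = 24*1 - 12 = 12, d_5 = (696 - 12^2)/24 = 552/24 = 23, a_5 = floor((26 + 12)/23) = 1.
  m_6 = 23*1 - 12 = 11, d_6 = (696 - 11^2)/23 = 575/23 = 25, a_6 = floor((26 + 11)/25) = 1.
  m_7 = 25*1 - 11 = 14, d_7 = (696 - 14^2)/25 = 500/25 = 20, a_7 = floor((26 + 14)/20) = 2.
  m_8 = 20*2 - 14 = 26, d_8 = (696 - 26^2)/20 = 20/20 = 1, a_8 = floor((26 + 26)/1) = 52.
  m_9 = 1*52 - 26 = 26, d_9 = (696 - 26^2)/1 = 20/1 = 20: (m_9, d_9) = (m_1, d_1) = (26, 20), so from here the quotients repeat a_1, ..., a_8; the period length is 8.
Hence the expansion of sqrt(696) is a_0 = 26 followed by the repeating block 2, 1, 1, 1, 1, 1, 2, 52 (period 8).

[26; (2, 1, 1, 1, 1, 1, 2, 52)]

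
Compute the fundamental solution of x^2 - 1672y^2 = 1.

(x, y) = (33857, 828)

First expand sqrt(1672) as a continued fraction. With x_i = (sqrt(1672) + m_i)/d_i and (m_0, d_0) = (0, 1): a_0 = floor(sqrt(1672)) = 40, since 40^2 = 1600 <= 1672 < 1681 = 41^2.
Iterate m_{i+1} = d_i*a_i - m_i, d_{i+1} = (1672 - m_{i+1}^2)/d_i, a_{i+1} = floor((a_0 + m_{i+1})/d_{i+1}):
  m_1 = 1*40 - 0 = 40, d_1 = (1672 - 40^2)/1 = 72/1 = 72, a_1 = floor((40 + 40)/72) = 1.
  m_2 = 72*1 - 40 = 32, d_2 = (1672 - 32^2)/72 = 648/72 = 9, a_2 = floor((40 + 32)/9) = 8.
  m_3 = 9*8 - 32 = 40, d_3 = (1672 - 40^2)/9 = 72/9 = 8, a_3 = floor((40 + 40)/8) = 10.
  m_4 = 8*10 - 40 = 40, d_4 = (1672 - 40^2)/8 = 72/8 = 9, a_4 = floor((40 + 40)/9) = 8.
  m_5 = 9*8 - 40 = 32, d_5 = (1672 - 32^2)/9 = 648/9 = 72, a_5 = floor((40 + 32)/72) = 1.
  m_6 = 72*1 - 32 = 40, d_6 = (1672 - 40^2)/72 = 72/72 = 1, a_6 = floor((40 + 40)/1) = 80.
  m_7 = 1*80 - 40 = 40, d_7 = (1672 - 40^2)/1 = 72/1 = 72: (m_7, d_7) = (m_1, d_1) = (40, 72), so from here the quotients repeat a_1, ..., a_6; the period length is 6.
So sqrt(1672) = [40; (1, 8, 10, 8, 1, 80)] with period length k = 6.
k is even, so the fundamental solution of x^2 - 1672y^2 = 1 is (p_{k-1}, q_{k-1}) = (p_5, q_5); compute convergents through index 5.
Convergents (p_i = a_i*p_{i-1} + p_{i-2}, q_i = a_i*q_{i-1} + q_{i-2} with p_{-2}=0, p_{-1}=1, q_{-2}=1, q_{-1}=0):
  i=0: a_0=40, p_0 = 40*1 + 0 = 40, q_0 = 40*0 + 1 = 1.
  i=1: a_1=1, p_1 = 1*40 + 1 = 41, q_1 = 1*1 + 0 = 1.
  i=2: a_2=8, p_2 = 8*41 + 40 = 368, q_2 = 8*1 + 1 = 9.
  i=3: a_3=10, p_3 = 10*368 + 41 = 3721, q_3 = 10*9 + 1 = 91.
  i=4: a_4=8, p_4 = 8*3721 + 368 = 30136, q_4 = 8*91 + 9 = 737.
  i=5: a_5=1, p_5 = 1*30136 + 3721 = 33857, q_5 = 1*737 + 91 = 828.
Check: 33857^2 - 1672*828^2 = 1146296449 - 1146296448 = 1, so (x, y) = (33857, 828) solves the equation, and by the theorem it is the least positive solution.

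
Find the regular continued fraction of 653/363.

Run the Euclidean algorithm on 653 and 363; the successive quotients are the partial quotients a_0, a_1, ... (each step inverts the fractional part left over by the previous one):
  653 = 1*363 + 290, so a_0 = 1.
  363 = 1*290 + 73, so a_1 = 1.
  290 = 3*73 + 71, so a_2 = 3.
  73 = 1*71 + 2, so a_3 = 1.
  71 = 35*2 + 1, so a_4 = 35.
  2 = 2*1 + 0, so a_5 = 2.
The remainder reaches 0 after 6 divisions, so the expansion has 6 partial quotients, read off in order.

[1; 1, 3, 1, 35, 2]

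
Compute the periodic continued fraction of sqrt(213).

Write x_i = (sqrt(213) + m_i)/d_i with (m_0, d_0) = (0, 1). a_0 = floor(sqrt(213)) = 14, since 14^2 = 196 <= 213 < 225 = 15^2.
Iterate m_{i+1} = d_i*a_i - m_i, d_{i+1} = (213 - m_{i+1}^2)/d_i, a_{i+1} = floor((a_0 + m_{i+1})/d_{i+1}):
  m_1 = 1*14 - 0 = 14, d_1 = (213 - 14^2)/1 = 17/1 = 17, a_1 = floor((14 + 14)/17) = 1.
  m_2 = 17*1 - 14 = 3, d_2 = (213 - 3^2)/17 = 204/17 = 12, a_2 = floor((14 + 3)/12) = 1.
  m_3 = 12*1 - 3 = 9, d_3 = (213 - 9^2)/12 = 132/12 = 11, a_3 = floor((14 + 9)/11) = 2.
  m_4 = 11*2 - 9 = 13, d_4 = (213 - 13^2)/11 = 44/11 = 4, a_4 = floor((14 + 13)/4) = 6.
  m_5 = 4*6 - 13 = 11, d_5 = (213 - 11^2)/4 = 92/4 = 23, a_5 = floor((14 + 11)/23) = 1.
  m_6 = 23*1 - 11 = 12, d_6 = (213 - 12^2)/23 = 69/23 = 3, a_6 = floor((14 + 12)/3) = 8.
  m_7 = 3*8 - 12 = 12, d_7 = (213 - 12^2)/3 = 69/3 = 23, a_7 = floor((14 + 12)/23) = 1.
  m_8 = 23*1 - 12 = 11, d_8 = (213 - 11^2)/23 = 92/23 = 4, a_8 = floor((14 + 11)/4) = 6.
  m_9 = 4*6 - 11 = 13, d_9 = (213 - 13^2)/4 = 44/4 = 11, a_9 = floor((14 + 13)/11) = 2.
  m_10 = 11*2 - 13 = 9, d_10 = (213 - 9^2)/11 = 132/11 = 12, a_10 = floor((14 + 9)/12) = 1.
  m_11 = 12*1 - 9 = 3, d_11 = (213 - 3^2)/12 = 204/12 = 17, a_11 = floor((14 + 3)/17) = 1.
  m_12 = 17*1 - 3 = 14, d_12 = (213 - 14^2)/17 = 17/17 = 1, a_12 = floor((14 + 14)/1) = 28.
  m_13 = 1*28 - 14 = 14, d_13 = (213 - 14^2)/1 = 17/1 = 17: (m_13, d_13) = (m_1, d_1) = (14, 17), so from here the quotients repeat a_1, ..., a_12; the period length is 12.
Hence the expansion of sqrt(213) is a_0 = 14 followed by the repeating block 1, 1, 2, 6, 1, 8, 1, 6, 2, 1, 1, 28 (period 12).

[14; (1, 1, 2, 6, 1, 8, 1, 6, 2, 1, 1, 28)]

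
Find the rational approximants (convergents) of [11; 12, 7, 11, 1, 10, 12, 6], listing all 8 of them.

Using the convergent recurrence p_i = a_i*p_{i-1} + p_{i-2}, q_i = a_i*q_{i-1} + q_{i-2} with p_{-2}=0, p_{-1}=1, q_{-2}=1, q_{-1}=0:
  i=0: a_0=11, p_0 = 11*1 + 0 = 11, q_0 = 11*0 + 1 = 1.
  i=1: a_1=12, p_1 = 12*11 + 1 = 133, q_1 = 12*1 + 0 = 12.
  i=2: a_2=7, p_2 = 7*133 + 11 = 942, q_2 = 7*12 + 1 = 85.
  i=3: a_3=11, p_3 = 11*942 + 133 = 10495, q_3 = 11*85 + 12 = 947.
  i=4: a_4=1, p_4 = 1*10495 + 942 = 11437, q_4 = 1*947 + 85 = 1032.
  i=5: a_5=10, p_5 = 10*11437 + 10495 = 124865, q_5 = 10*1032 + 947 = 11267.
  i=6: a_6=12, p_6 = 12*124865 + 11437 = 1509817, q_6 = 12*11267 + 1032 = 136236.
  i=7: a_7=6, p_7 = 6*1509817 + 124865 = 9183767, q_7 = 6*136236 + 11267 = 828683.

11/1, 133/12, 942/85, 10495/947, 11437/1032, 124865/11267, 1509817/136236, 9183767/828683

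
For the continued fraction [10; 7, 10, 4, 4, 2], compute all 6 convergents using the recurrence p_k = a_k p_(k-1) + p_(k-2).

10/1, 71/7, 720/71, 2951/291, 12524/1235, 27999/2761

Using the convergent recurrence p_i = a_i*p_{i-1} + p_{i-2}, q_i = a_i*q_{i-1} + q_{i-2} with p_{-2}=0, p_{-1}=1, q_{-2}=1, q_{-1}=0:
  i=0: a_0=10, p_0 = 10*1 + 0 = 10, q_0 = 10*0 + 1 = 1.
  i=1: a_1=7, p_1 = 7*10 + 1 = 71, q_1 = 7*1 + 0 = 7.
  i=2: a_2=10, p_2 = 10*71 + 10 = 720, q_2 = 10*7 + 1 = 71.
  i=3: a_3=4, p_3 = 4*720 + 71 = 2951, q_3 = 4*71 + 7 = 291.
  i=4: a_4=4, p_4 = 4*2951 + 720 = 12524, q_4 = 4*291 + 71 = 1235.
  i=5: a_5=2, p_5 = 2*12524 + 2951 = 27999, q_5 = 2*1235 + 291 = 2761.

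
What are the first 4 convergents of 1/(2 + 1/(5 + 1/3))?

Using the convergent recurrence p_i = a_i*p_{i-1} + p_{i-2}, q_i = a_i*q_{i-1} + q_{i-2} with p_{-2}=0, p_{-1}=1, q_{-2}=1, q_{-1}=0:
  i=0: a_0=0, p_0 = 0*1 + 0 = 0, q_0 = 0*0 + 1 = 1.
  i=1: a_1=2, p_1 = 2*0 + 1 = 1, q_1 = 2*1 + 0 = 2.
  i=2: a_2=5, p_2 = 5*1 + 0 = 5, q_2 = 5*2 + 1 = 11.
  i=3: a_3=3, p_3 = 3*5 + 1 = 16, q_3 = 3*11 + 2 = 35.

0/1, 1/2, 5/11, 16/35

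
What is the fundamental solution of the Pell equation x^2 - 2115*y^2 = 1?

(x, y) = (46, 1)

First expand sqrt(2115) as a continued fraction. With x_i = (sqrt(2115) + m_i)/d_i and (m_0, d_0) = (0, 1): a_0 = floor(sqrt(2115)) = 45, since 45^2 = 2025 <= 2115 < 2116 = 46^2.
Iterate m_{i+1} = d_i*a_i - m_i, d_{i+1} = (2115 - m_{i+1}^2)/d_i, a_{i+1} = floor((a_0 + m_{i+1})/d_{i+1}):
  m_1 = 1*45 - 0 = 45, d_1 = (2115 - 45^2)/1 = 90/1 = 90, a_1 = floor((45 + 45)/90) = 1.
  m_2 = 90*1 - 45 = 45, d_2 = (2115 - 45^2)/90 = 90/90 = 1, a_2 = floor((45 + 45)/1) = 90.
  m_3 = 1*90 - 45 = 45, d_3 = (2115 - 45^2)/1 = 90/1 = 90: (m_3, d_3) = (m_1, d_1) = (45, 90), so from here the quotients repeat a_1, a_2; the period length is 2.
So sqrt(2115) = [45; (1, 90)] with period length k = 2.
k is even, so the fundamental solution of x^2 - 2115y^2 = 1 is (p_{k-1}, q_{k-1}) = (p_1, q_1); compute convergents through index 1.
Convergents (p_i = a_i*p_{i-1} + p_{i-2}, q_i = a_i*q_{i-1} + q_{i-2} with p_{-2}=0, p_{-1}=1, q_{-2}=1, q_{-1}=0):
  i=0: a_0=45, p_0 = 45*1 + 0 = 45, q_0 = 45*0 + 1 = 1.
  i=1: a_1=1, p_1 = 1*45 + 1 = 46, q_1 = 1*1 + 0 = 1.
Check: 46^2 - 2115*1^2 = 2116 - 2115 = 1, so (x, y) = (46, 1) solves the equation, and by the theorem it is the least positive solution.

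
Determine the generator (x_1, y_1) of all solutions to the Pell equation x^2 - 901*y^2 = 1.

(x, y) = (1801, 60)

First expand sqrt(901) as a continued fraction. With x_i = (sqrt(901) + m_i)/d_i and (m_0, d_0) = (0, 1): a_0 = floor(sqrt(901)) = 30, since 30^2 = 900 <= 901 < 961 = 31^2.
Iterate m_{i+1} = d_i*a_i - m_i, d_{i+1} = (901 - m_{i+1}^2)/d_i, a_{i+1} = floor((a_0 + m_{i+1})/d_{i+1}):
  m_1 = 1*30 - 0 = 30, d_1 = (901 - 30^2)/1 = 1/1 = 1, a_1 = floor((30 + 30)/1) = 60.
  m_2 = 1*60 - 30 = 30, d_2 = (901 - 30^2)/1 = 1/1 = 1: (m_2, d_2) = (m_1, d_1) = (30, 1), so from here the quotient a_1 repeats; the period length is 1.
So sqrt(901) = [30; (60)] with period length k = 1.
k is odd, so (p_{k-1}, q_{k-1}) only solves x^2 - 901y^2 = -1 and the fundamental solution of x^2 - 901y^2 = 1 is (p_{2k-1}, q_{2k-1}) = (p_1, q_1); compute convergents through index 1, running through the period twice.
Convergents (p_i = a_i*p_{i-1} + p_{i-2}, q_i = a_i*q_{i-1} + q_{i-2} with p_{-2}=0, p_{-1}=1, q_{-2}=1, q_{-1}=0):
  i=0: a_0=30, p_0 = 30*1 + 0 = 30, q_0 = 30*0 + 1 = 1.
  i=1: a_1=60, p_1 = 60*30 + 1 = 1801, q_1 = 60*1 + 0 = 60.
Indeed p_0^2 - 901*q_0^2 = 900 - 901 = -1, not +1.
Check: 1801^2 - 901*60^2 = 3243601 - 3243600 = 1, so (x, y) = (1801, 60) solves the equation, and by the theorem it is the least positive solution.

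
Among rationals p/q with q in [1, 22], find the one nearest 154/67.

23/10

Expand x = 154/67 as a continued fraction with the Euclidean algorithm:
  154 = 2*67 + 20, so a_0 = 2.
  67 = 3*20 + 7, so a_1 = 3.
  20 = 2*7 + 6, so a_2 = 2.
  7 = 1*6 + 1, so a_3 = 1.
  6 = 6*1 + 0, so a_4 = 6.
so x = [2; 3, 2, 1, 6].
Convergents (p_i = a_i*p_{i-1} + p_{i-2}, q_i = a_i*q_{i-1} + q_{i-2} with p_{-2}=0, p_{-1}=1, q_{-2}=1, q_{-1}=0), until the denominator exceeds 22:
  i=0: a_0=2, p_0 = 2*1 + 0 = 2, q_0 = 2*0 + 1 = 1.
  i=1: a_1=3, p_1 = 3*2 + 1 = 7, q_1 = 3*1 + 0 = 3.
  i=2: a_2=2, p_2 = 2*7 + 2 = 16, q_2 = 2*3 + 1 = 7.
  i=3: a_3=1, p_3 = 1*16 + 7 = 23, q_3 = 1*7 + 3 = 10.
  i=4: a_4=6, p_4 = 6*23 + 16 = 154, q_4 = 6*10 + 7 = 67.
q_4 = 67 > 22, so the last convergent with denominator <= 22 is p_3/q_3 = 23/10.
The closest fraction with denominator <= 22 is either p_3/q_3 or the intermediate fraction (k*p_3 + p_2)/(k*q_3 + q_2) with the largest k >= 1 whose denominator stays <= 22; these approach x as k grows, and every other convergent or intermediate fraction in range is farther away.
Largest k: floor((22 - q_2)/q_3) = floor((22 - 7)/10) = 1.
That gives (1*23 + 16)/(1*10 + 7) = 39/17.
Compare the errors: |x - 23/10| = |154*10 - 23*67|/(67*10) = 1/670, and |x - 39/17| = |154*17 - 39*67|/(67*17) = 5/1139.
Cross-multiplying, 1*1139 = 1139 < 3350 = 5*670, so 1/670 is smaller: the convergent 23/10 is closer to x than 39/17.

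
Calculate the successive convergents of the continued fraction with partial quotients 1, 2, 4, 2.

1/1, 3/2, 13/9, 29/20

Using the convergent recurrence p_i = a_i*p_{i-1} + p_{i-2}, q_i = a_i*q_{i-1} + q_{i-2} with p_{-2}=0, p_{-1}=1, q_{-2}=1, q_{-1}=0:
  i=0: a_0=1, p_0 = 1*1 + 0 = 1, q_0 = 1*0 + 1 = 1.
  i=1: a_1=2, p_1 = 2*1 + 1 = 3, q_1 = 2*1 + 0 = 2.
  i=2: a_2=4, p_2 = 4*3 + 1 = 13, q_2 = 4*2 + 1 = 9.
  i=3: a_3=2, p_3 = 2*13 + 3 = 29, q_3 = 2*9 + 2 = 20.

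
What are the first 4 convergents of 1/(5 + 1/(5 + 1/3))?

0/1, 1/5, 5/26, 16/83

Using the convergent recurrence p_i = a_i*p_{i-1} + p_{i-2}, q_i = a_i*q_{i-1} + q_{i-2} with p_{-2}=0, p_{-1}=1, q_{-2}=1, q_{-1}=0:
  i=0: a_0=0, p_0 = 0*1 + 0 = 0, q_0 = 0*0 + 1 = 1.
  i=1: a_1=5, p_1 = 5*0 + 1 = 1, q_1 = 5*1 + 0 = 5.
  i=2: a_2=5, p_2 = 5*1 + 0 = 5, q_2 = 5*5 + 1 = 26.
  i=3: a_3=3, p_3 = 3*5 + 1 = 16, q_3 = 3*26 + 5 = 83.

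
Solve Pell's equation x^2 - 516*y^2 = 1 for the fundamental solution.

(x, y) = (16855, 742)

First expand sqrt(516) as a continued fraction. With x_i = (sqrt(516) + m_i)/d_i and (m_0, d_0) = (0, 1): a_0 = floor(sqrt(516)) = 22, since 22^2 = 484 <= 516 < 529 = 23^2.
Iterate m_{i+1} = d_i*a_i - m_i, d_{i+1} = (516 - m_{i+1}^2)/d_i, a_{i+1} = floor((a_0 + m_{i+1})/d_{i+1}):
  m_1 = 1*22 - 0 = 22, d_1 = (516 - 22^2)/1 = 32/1 = 32, a_1 = floor((22 + 22)/32) = 1.
  m_2 = 32*1 - 22 = 10, d_2 = (516 - 10^2)/32 = 416/32 = 13, a_2 = floor((22 + 10)/13) = 2.
  m_3 = 13*2 - 10 = 16, d_3 = (516 - 16^2)/13 = 260/13 = 20, a_3 = floor((22 + 16)/20) = 1.
  m_4 = 20*1 - 16 = 4, d_4 = (516 - 4^2)/20 = 500/20 = 25, a_4 = floor((22 + 4)/25) = 1.
  m_5 = 25*1 - 4 = 21, d_5 = (516 - 21^2)/25 = 75/25 = 3, a_5 = floor((22 + 21)/3) = 14.
  m_6 = 3*14 - 21 = 21, d_6 = (516 - 21^2)/3 = 75/3 = 25, a_6 = floor((22 + 21)/25) = 1.
  m_7 = 25*1 - 21 = 4, d_7 = (516 - 4^2)/25 = 500/25 = 20, a_7 = floor((22 + 4)/20) = 1.
  m_8 = 20*1 - 4 = 16, d_8 = (516 - 16^2)/20 = 260/20 = 13, a_8 = floor((22 + 16)/13) = 2.
  m_9 = 13*2 - 16 = 10, d_9 = (516 - 10^2)/13 = 416/13 = 32, a_9 = floor((22 + 10)/32) = 1.
  m_10 = 32*1 - 10 = 22, d_10 = (516 - 22^2)/32 = 32/32 = 1, a_10 = floor((22 + 22)/1) = 44.
  m_11 = 1*44 - 22 = 22, d_11 = (516 - 22^2)/1 = 32/1 = 32: (m_11, d_11) = (m_1, d_1) = (22, 32), so from here the quotients repeat a_1, ..., a_10; the period length is 10.
So sqrt(516) = [22; (1, 2, 1, 1, 14, 1, 1, 2, 1, 44)] with period length k = 10.
k is even, so the fundamental solution of x^2 - 516y^2 = 1 is (p_{k-1}, q_{k-1}) = (p_9, q_9); compute convergents through index 9.
Convergents (p_i = a_i*p_{i-1} + p_{i-2}, q_i = a_i*q_{i-1} + q_{i-2} with p_{-2}=0, p_{-1}=1, q_{-2}=1, q_{-1}=0):
  i=0: a_0=22, p_0 = 22*1 + 0 = 22, q_0 = 22*0 + 1 = 1.
  i=1: a_1=1, p_1 = 1*22 + 1 = 23, q_1 = 1*1 + 0 = 1.
  i=2: a_2=2, p_2 = 2*23 + 22 = 68, q_2 = 2*1 + 1 = 3.
  i=3: a_3=1, p_3 = 1*68 + 23 = 91, q_3 = 1*3 + 1 = 4.
  i=4: a_4=1, p_4 = 1*91 + 68 = 159, q_4 = 1*4 + 3 = 7.
  i=5: a_5=14, p_5 = 14*159 + 91 = 2317, q_5 = 14*7 + 4 = 102.
  i=6: a_6=1, p_6 = 1*2317 + 159 = 2476, q_6 = 1*102 + 7 = 109.
  i=7: a_7=1, p_7 = 1*2476 + 2317 = 4793, q_7 = 1*109 + 102 = 211.
  i=8: a_8=2, p_8 = 2*4793 + 2476 = 12062, q_8 = 2*211 + 109 = 531.
  i=9: a_9=1, p_9 = 1*12062 + 4793 = 16855, q_9 = 1*531 + 211 = 742.
Check: 16855^2 - 516*742^2 = 284091025 - 284091024 = 1, so (x, y) = (16855, 742) solves the equation, and by the theorem it is the least positive solution.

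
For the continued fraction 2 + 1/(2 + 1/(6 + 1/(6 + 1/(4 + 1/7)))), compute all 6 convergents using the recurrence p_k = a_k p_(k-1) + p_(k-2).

2/1, 5/2, 32/13, 197/80, 820/333, 5937/2411

Using the convergent recurrence p_i = a_i*p_{i-1} + p_{i-2}, q_i = a_i*q_{i-1} + q_{i-2} with p_{-2}=0, p_{-1}=1, q_{-2}=1, q_{-1}=0:
  i=0: a_0=2, p_0 = 2*1 + 0 = 2, q_0 = 2*0 + 1 = 1.
  i=1: a_1=2, p_1 = 2*2 + 1 = 5, q_1 = 2*1 + 0 = 2.
  i=2: a_2=6, p_2 = 6*5 + 2 = 32, q_2 = 6*2 + 1 = 13.
  i=3: a_3=6, p_3 = 6*32 + 5 = 197, q_3 = 6*13 + 2 = 80.
  i=4: a_4=4, p_4 = 4*197 + 32 = 820, q_4 = 4*80 + 13 = 333.
  i=5: a_5=7, p_5 = 7*820 + 197 = 5937, q_5 = 7*333 + 80 = 2411.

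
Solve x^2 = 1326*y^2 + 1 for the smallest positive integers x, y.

First expand sqrt(1326) as a continued fraction. With x_i = (sqrt(1326) + m_i)/d_i and (m_0, d_0) = (0, 1): a_0 = floor(sqrt(1326)) = 36, since 36^2 = 1296 <= 1326 < 1369 = 37^2.
Iterate m_{i+1} = d_i*a_i - m_i, d_{i+1} = (1326 - m_{i+1}^2)/d_i, a_{i+1} = floor((a_0 + m_{i+1})/d_{i+1}):
  m_1 = 1*36 - 0 = 36, d_1 = (1326 - 36^2)/1 = 30/1 = 30, a_1 = floor((36 + 36)/30) = 2.
  m_2 = 30*2 - 36 = 24, d_2 = (1326 - 24^2)/30 = 750/30 = 25, a_2 = floor((36 + 24)/25) = 2.
  m_3 = 25*2 - 24 = 26, d_3 = (1326 - 26^2)/25 = 650/25 = 26, a_3 = floor((36 + 26)/26) = 2.
  m_4 = 26*2 - 26 = 26, d_4 = (1326 - 26^2)/26 = 650/26 = 25, a_4 = floor((36 + 26)/25) = 2.
  m_5 = 25*2 - 26 = 24, d_5 = (1326 - 24^2)/25 = 750/25 = 30, a_5 = floor((36 + 24)/30) = 2.
  m_6 = 30*2 - 24 = 36, d_6 = (1326 - 36^2)/30 = 30/30 = 1, a_6 = floor((36 + 36)/1) = 72.
  m_7 = 1*72 - 36 = 36, d_7 = (1326 - 36^2)/1 = 30/1 = 30: (m_7, d_7) = (m_1, d_1) = (36, 30), so from here the quotients repeat a_1, ..., a_6; the period length is 6.
So sqrt(1326) = [36; (2, 2, 2, 2, 2, 72)] with period length k = 6.
k is even, so the fundamental solution of x^2 - 1326y^2 = 1 is (p_{k-1}, q_{k-1}) = (p_5, q_5); compute convergents through index 5.
Convergents (p_i = a_i*p_{i-1} + p_{i-2}, q_i = a_i*q_{i-1} + q_{i-2} with p_{-2}=0, p_{-1}=1, q_{-2}=1, q_{-1}=0):
  i=0: a_0=36, p_0 = 36*1 + 0 = 36, q_0 = 36*0 + 1 = 1.
  i=1: a_1=2, p_1 = 2*36 + 1 = 73, q_1 = 2*1 + 0 = 2.
  i=2: a_2=2, p_2 = 2*73 + 36 = 182, q_2 = 2*2 + 1 = 5.
  i=3: a_3=2, p_3 = 2*182 + 73 = 437, q_3 = 2*5 + 2 = 12.
  i=4: a_4=2, p_4 = 2*437 + 182 = 1056, q_4 = 2*12 + 5 = 29.
  i=5: a_5=2, p_5 = 2*1056 + 437 = 2549, q_5 = 2*29 + 12 = 70.
Check: 2549^2 - 1326*70^2 = 6497401 - 6497400 = 1, so (x, y) = (2549, 70) solves the equation, and by the theorem it is the least positive solution.

(x, y) = (2549, 70)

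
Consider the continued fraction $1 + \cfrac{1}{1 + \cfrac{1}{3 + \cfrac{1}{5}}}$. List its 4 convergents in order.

1/1, 2/1, 7/4, 37/21

Using the convergent recurrence p_i = a_i*p_{i-1} + p_{i-2}, q_i = a_i*q_{i-1} + q_{i-2} with p_{-2}=0, p_{-1}=1, q_{-2}=1, q_{-1}=0:
  i=0: a_0=1, p_0 = 1*1 + 0 = 1, q_0 = 1*0 + 1 = 1.
  i=1: a_1=1, p_1 = 1*1 + 1 = 2, q_1 = 1*1 + 0 = 1.
  i=2: a_2=3, p_2 = 3*2 + 1 = 7, q_2 = 3*1 + 1 = 4.
  i=3: a_3=5, p_3 = 5*7 + 2 = 37, q_3 = 5*4 + 1 = 21.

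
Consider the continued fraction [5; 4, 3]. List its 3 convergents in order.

Using the convergent recurrence p_i = a_i*p_{i-1} + p_{i-2}, q_i = a_i*q_{i-1} + q_{i-2} with p_{-2}=0, p_{-1}=1, q_{-2}=1, q_{-1}=0:
  i=0: a_0=5, p_0 = 5*1 + 0 = 5, q_0 = 5*0 + 1 = 1.
  i=1: a_1=4, p_1 = 4*5 + 1 = 21, q_1 = 4*1 + 0 = 4.
  i=2: a_2=3, p_2 = 3*21 + 5 = 68, q_2 = 3*4 + 1 = 13.

5/1, 21/4, 68/13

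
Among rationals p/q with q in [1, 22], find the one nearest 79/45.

Expand x = 79/45 as a continued fraction with the Euclidean algorithm:
  79 = 1*45 + 34, so a_0 = 1.
  45 = 1*34 + 11, so a_1 = 1.
  34 = 3*11 + 1, so a_2 = 3.
  11 = 11*1 + 0, so a_3 = 11.
so x = [1; 1, 3, 11].
Convergents (p_i = a_i*p_{i-1} + p_{i-2}, q_i = a_i*q_{i-1} + q_{i-2} with p_{-2}=0, p_{-1}=1, q_{-2}=1, q_{-1}=0), until the denominator exceeds 22:
  i=0: a_0=1, p_0 = 1*1 + 0 = 1, q_0 = 1*0 + 1 = 1.
  i=1: a_1=1, p_1 = 1*1 + 1 = 2, q_1 = 1*1 + 0 = 1.
  i=2: a_2=3, p_2 = 3*2 + 1 = 7, q_2 = 3*1 + 1 = 4.
  i=3: a_3=11, p_3 = 11*7 + 2 = 79, q_3 = 11*4 + 1 = 45.
q_3 = 45 > 22, so the last convergent with denominator <= 22 is p_2/q_2 = 7/4.
The closest fraction with denominator <= 22 is either p_2/q_2 or the intermediate fraction (k*p_2 + p_1)/(k*q_2 + q_1) with the largest k >= 1 whose denominator stays <= 22; these approach x as k grows, and every other convergent or intermediate fraction in range is farther away.
Largest k: floor((22 - q_1)/q_2) = floor((22 - 1)/4) = 5.
That gives (5*7 + 2)/(5*4 + 1) = 37/21.
Compare the errors: |x - 7/4| = |79*4 - 7*45|/(45*4) = 1/180, and |x - 37/21| = |79*21 - 37*45|/(45*21) = 6/945.
Cross-multiplying, 1*945 = 945 < 1080 = 6*180, so 1/180 is smaller: the convergent 7/4 is closer to x than 37/21.

7/4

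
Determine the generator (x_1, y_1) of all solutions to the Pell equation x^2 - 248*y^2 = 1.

(x, y) = (63, 4)

First expand sqrt(248) as a continued fraction. With x_i = (sqrt(248) + m_i)/d_i and (m_0, d_0) = (0, 1): a_0 = floor(sqrt(248)) = 15, since 15^2 = 225 <= 248 < 256 = 16^2.
Iterate m_{i+1} = d_i*a_i - m_i, d_{i+1} = (248 - m_{i+1}^2)/d_i, a_{i+1} = floor((a_0 + m_{i+1})/d_{i+1}):
  m_1 = 1*15 - 0 = 15, d_1 = (248 - 15^2)/1 = 23/1 = 23, a_1 = floor((15 + 15)/23) = 1.
  m_2 = 23*1 - 15 = 8, d_2 = (248 - 8^2)/23 = 184/23 = 8, a_2 = floor((15 + 8)/8) = 2.
  m_3 = 8*2 - 8 = 8, d_3 = (248 - 8^2)/8 = 184/8 = 23, a_3 = floor((15 + 8)/23) = 1.
  m_4 = 23*1 - 8 = 15, d_4 = (248 - 15^2)/23 = 23/23 = 1, a_4 = floor((15 + 15)/1) = 30.
  m_5 = 1*30 - 15 = 15, d_5 = (248 - 15^2)/1 = 23/1 = 23: (m_5, d_5) = (m_1, d_1) = (15, 23), so from here the quotients repeat a_1, ..., a_4; the period length is 4.
So sqrt(248) = [15; (1, 2, 1, 30)] with period length k = 4.
k is even, so the fundamental solution of x^2 - 248y^2 = 1 is (p_{k-1}, q_{k-1}) = (p_3, q_3); compute convergents through index 3.
Convergents (p_i = a_i*p_{i-1} + p_{i-2}, q_i = a_i*q_{i-1} + q_{i-2} with p_{-2}=0, p_{-1}=1, q_{-2}=1, q_{-1}=0):
  i=0: a_0=15, p_0 = 15*1 + 0 = 15, q_0 = 15*0 + 1 = 1.
  i=1: a_1=1, p_1 = 1*15 + 1 = 16, q_1 = 1*1 + 0 = 1.
  i=2: a_2=2, p_2 = 2*16 + 15 = 47, q_2 = 2*1 + 1 = 3.
  i=3: a_3=1, p_3 = 1*47 + 16 = 63, q_3 = 1*3 + 1 = 4.
Check: 63^2 - 248*4^2 = 3969 - 3968 = 1, so (x, y) = (63, 4) solves the equation, and by the theorem it is the least positive solution.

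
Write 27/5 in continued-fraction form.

[5; 2, 2]

Run the Euclidean algorithm on 27 and 5; the successive quotients are the partial quotients a_0, a_1, ... (each step inverts the fractional part left over by the previous one):
  27 = 5*5 + 2, so a_0 = 5.
  5 = 2*2 + 1, so a_1 = 2.
  2 = 2*1 + 0, so a_2 = 2.
The remainder reaches 0 after 3 divisions, so the expansion has 3 partial quotients, read off in order.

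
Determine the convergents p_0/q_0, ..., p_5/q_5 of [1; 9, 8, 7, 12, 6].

Using the convergent recurrence p_i = a_i*p_{i-1} + p_{i-2}, q_i = a_i*q_{i-1} + q_{i-2} with p_{-2}=0, p_{-1}=1, q_{-2}=1, q_{-1}=0:
  i=0: a_0=1, p_0 = 1*1 + 0 = 1, q_0 = 1*0 + 1 = 1.
  i=1: a_1=9, p_1 = 9*1 + 1 = 10, q_1 = 9*1 + 0 = 9.
  i=2: a_2=8, p_2 = 8*10 + 1 = 81, q_2 = 8*9 + 1 = 73.
  i=3: a_3=7, p_3 = 7*81 + 10 = 577, q_3 = 7*73 + 9 = 520.
  i=4: a_4=12, p_4 = 12*577 + 81 = 7005, q_4 = 12*520 + 73 = 6313.
  i=5: a_5=6, p_5 = 6*7005 + 577 = 42607, q_5 = 6*6313 + 520 = 38398.

1/1, 10/9, 81/73, 577/520, 7005/6313, 42607/38398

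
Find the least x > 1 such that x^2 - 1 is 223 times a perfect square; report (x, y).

(x, y) = (224, 15)

First expand sqrt(223) as a continued fraction. With x_i = (sqrt(223) + m_i)/d_i and (m_0, d_0) = (0, 1): a_0 = floor(sqrt(223)) = 14, since 14^2 = 196 <= 223 < 225 = 15^2.
Iterate m_{i+1} = d_i*a_i - m_i, d_{i+1} = (223 - m_{i+1}^2)/d_i, a_{i+1} = floor((a_0 + m_{i+1})/d_{i+1}):
  m_1 = 1*14 - 0 = 14, d_1 = (223 - 14^2)/1 = 27/1 = 27, a_1 = floor((14 + 14)/27) = 1.
  m_2 = 27*1 - 14 = 13, d_2 = (223 - 13^2)/27 = 54/27 = 2, a_2 = floor((14 + 13)/2) = 13.
  m_3 = 2*13 - 13 = 13, d_3 = (223 - 13^2)/2 = 54/2 = 27, a_3 = floor((14 + 13)/27) = 1.
  m_4 = 27*1 - 13 = 14, d_4 = (223 - 14^2)/27 = 27/27 = 1, a_4 = floor((14 + 14)/1) = 28.
  m_5 = 1*28 - 14 = 14, d_5 = (223 - 14^2)/1 = 27/1 = 27: (m_5, d_5) = (m_1, d_1) = (14, 27), so from here the quotients repeat a_1, ..., a_4; the period length is 4.
So sqrt(223) = [14; (1, 13, 1, 28)] with period length k = 4.
k is even, so the fundamental solution of x^2 - 223y^2 = 1 is (p_{k-1}, q_{k-1}) = (p_3, q_3); compute convergents through index 3.
Convergents (p_i = a_i*p_{i-1} + p_{i-2}, q_i = a_i*q_{i-1} + q_{i-2} with p_{-2}=0, p_{-1}=1, q_{-2}=1, q_{-1}=0):
  i=0: a_0=14, p_0 = 14*1 + 0 = 14, q_0 = 14*0 + 1 = 1.
  i=1: a_1=1, p_1 = 1*14 + 1 = 15, q_1 = 1*1 + 0 = 1.
  i=2: a_2=13, p_2 = 13*15 + 14 = 209, q_2 = 13*1 + 1 = 14.
  i=3: a_3=1, p_3 = 1*209 + 15 = 224, q_3 = 1*14 + 1 = 15.
Check: 224^2 - 223*15^2 = 50176 - 50175 = 1, so (x, y) = (224, 15) solves the equation, and by the theorem it is the least positive solution.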